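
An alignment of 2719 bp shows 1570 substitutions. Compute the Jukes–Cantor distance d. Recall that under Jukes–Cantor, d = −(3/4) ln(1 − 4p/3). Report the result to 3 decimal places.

p = 1570/2719 ≈ 0.577418.
d = −(3/4) ln(1 − 4p/3) = −0.75 ln(1 − 0.769891) = −0.75 ln(0.230109)
  = −0.75 × (-1.469202) = 1.101902 substitutions/site.

1.102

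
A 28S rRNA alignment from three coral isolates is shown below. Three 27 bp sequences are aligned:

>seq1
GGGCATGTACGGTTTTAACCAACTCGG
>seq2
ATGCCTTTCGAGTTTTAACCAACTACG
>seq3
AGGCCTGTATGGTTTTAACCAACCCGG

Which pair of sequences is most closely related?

seq1–seq2: 9/27 differ, p = 0.333, d = 0.441.
seq1–seq3: 4/27 differ, p = 0.148, d = 0.165.
seq2–seq3: 8/27 differ, p = 0.296, d = 0.377.
The smallest distance is between seq1 and seq3.

seq1 and seq3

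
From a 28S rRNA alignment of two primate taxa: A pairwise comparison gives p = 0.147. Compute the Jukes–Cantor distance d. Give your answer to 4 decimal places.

d = −(3/4) ln(1 − 4p/3) = −0.75 ln(1 − 0.196) = −0.75 ln(0.804)
  = −0.75 × (-0.218156) = 0.163617 substitutions/site.

0.1636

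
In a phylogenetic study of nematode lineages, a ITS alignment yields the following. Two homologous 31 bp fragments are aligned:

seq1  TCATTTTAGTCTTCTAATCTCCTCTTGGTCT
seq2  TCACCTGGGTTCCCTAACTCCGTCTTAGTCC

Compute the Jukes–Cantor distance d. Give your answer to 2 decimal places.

0.61

The sequences differ at 13 of 31 sites, so p = 13/31 ≈ 0.419355.
d = −(3/4) ln(1 − 4p/3) = −0.75 ln(1 − 0.55914) = −0.75 ln(0.44086)
  = −0.75 × (-0.819028) = 0.614271 substitutions/site.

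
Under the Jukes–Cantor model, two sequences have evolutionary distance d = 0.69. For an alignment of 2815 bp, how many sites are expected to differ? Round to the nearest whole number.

Invert JC69: p = (3/4)(1 − e^(−4d/3)) = 0.75 × (1 − e^(-0.92)) = 0.75 × (1 − 0.398519) = 0.451111.
Expected differing sites = pL ≈ 0.451111 × 2815 = 1269.877465 ≈ 1270.

1270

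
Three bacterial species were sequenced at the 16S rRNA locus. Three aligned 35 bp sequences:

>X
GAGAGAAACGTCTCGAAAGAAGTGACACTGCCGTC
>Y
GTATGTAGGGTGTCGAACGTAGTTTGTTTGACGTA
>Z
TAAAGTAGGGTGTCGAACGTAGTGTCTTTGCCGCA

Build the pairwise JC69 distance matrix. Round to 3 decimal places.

d(X,Y) = 0.705, d(X,Z) = 0.513, d(Y,Z) = 0.233

X–Y: 16/35 sites differ → p ≈ 0.457143, d = −0.75 ln(1 − 0.609524) = 0.705292 ≈ 0.705.
X–Z: 13/35 sites differ → p ≈ 0.371429, d = −0.75 ln(1 − 0.495239) = 0.512753 ≈ 0.513.
Y–Z: 7/35 sites differ → p = 0.2, d = −0.75 ln(1 − 0.266667) = 0.232617 ≈ 0.233.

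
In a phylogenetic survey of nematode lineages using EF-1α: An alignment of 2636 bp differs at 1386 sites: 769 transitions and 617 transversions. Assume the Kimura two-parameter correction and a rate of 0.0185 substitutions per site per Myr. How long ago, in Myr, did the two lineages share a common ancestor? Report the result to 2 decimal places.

P = 769/2636 ≈ 0.29173 and Q = 617/2636 ≈ 0.234067.
Under the Kimura two-parameter model, d = −½ ln(1 − 2P − Q) − ¼ ln(1 − 2Q).
1 − 2P − Q = 0.182473, giving −½ ln(0.182473) = 0.850577.
1 − 2Q = 0.531866, giving −¼ ln(0.531866) = 0.157841.
d = 0.850577 + 0.157841 = 1.008418.
Under a molecular clock d = 2μt, so t = d/(2μ) = 1.008418 / (2 × 0.0185) = 27.25 Myr.

27.25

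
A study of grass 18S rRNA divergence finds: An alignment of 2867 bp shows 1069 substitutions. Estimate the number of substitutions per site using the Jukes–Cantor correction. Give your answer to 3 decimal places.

p = 1069/2867 ≈ 0.372864.
d = −(3/4) ln(1 − 4p/3) = −0.75 ln(1 − 0.497152) = −0.75 ln(0.502848)
  = −0.75 × (-0.687467) = 0.515600 substitutions/site.

0.516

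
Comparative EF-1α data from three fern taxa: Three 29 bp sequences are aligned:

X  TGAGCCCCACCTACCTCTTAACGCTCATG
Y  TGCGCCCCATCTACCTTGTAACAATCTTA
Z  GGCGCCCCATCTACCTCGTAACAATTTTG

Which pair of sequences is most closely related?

Y and Z

X–Y: 8/29 differ, p = 0.276, d = 0.344.
X–Z: 8/29 differ, p = 0.276, d = 0.344.
Y–Z: 4/29 differ, p = 0.138, d = 0.152.
The smallest distance is between Y and Z.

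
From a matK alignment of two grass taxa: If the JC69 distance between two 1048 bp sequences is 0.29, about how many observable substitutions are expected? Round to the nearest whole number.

Invert JC69: p = (3/4)(1 − e^(−4d/3)) = 0.75 × (1 − e^(-0.386667)) = 0.75 × (1 − 0.679317) = 0.240512.
Expected differing sites = pL ≈ 0.240512 × 1048 = 252.056576 ≈ 252.

252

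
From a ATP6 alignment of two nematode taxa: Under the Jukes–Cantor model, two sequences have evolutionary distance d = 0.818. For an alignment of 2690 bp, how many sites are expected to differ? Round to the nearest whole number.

1340

Invert JC69: p = (3/4)(1 − e^(−4d/3)) = 0.75 × (1 − e^(-1.090667)) = 0.75 × (1 − 0.335992) = 0.498006.
Expected differing sites = pL ≈ 0.498006 × 2690 = 1339.63614 ≈ 1340.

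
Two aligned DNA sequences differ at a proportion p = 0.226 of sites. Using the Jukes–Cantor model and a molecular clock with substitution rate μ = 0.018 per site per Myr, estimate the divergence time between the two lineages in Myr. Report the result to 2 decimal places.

d = −(3/4) ln(1 − 4p/3) = −0.75 ln(1 − 0.301333) = −0.75 ln(0.698667)
  = −0.75 × (-0.358581) = 0.268936 substitutions/site.
Under a molecular clock d = 2μt, so t = d/(2μ) = 0.268936 / (2 × 0.018) = 7.47 Myr.

7.47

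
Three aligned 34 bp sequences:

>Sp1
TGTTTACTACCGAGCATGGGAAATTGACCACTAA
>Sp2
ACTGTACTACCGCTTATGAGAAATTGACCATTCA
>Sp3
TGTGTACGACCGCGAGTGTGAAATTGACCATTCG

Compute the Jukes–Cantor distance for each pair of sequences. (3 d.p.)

Sp1–Sp2: 9/34 sites differ → p ≈ 0.264706, d = −0.75 ln(1 − 0.352941) = 0.326488 ≈ 0.326.
Sp1–Sp3: 9/34 sites differ → p ≈ 0.264706, d = −0.75 ln(1 − 0.352941) = 0.326488 ≈ 0.326.
Sp2–Sp3: 8/34 sites differ → p ≈ 0.235294, d = −0.75 ln(1 − 0.313725) = 0.282358 ≈ 0.282.

d(Sp1,Sp2) = 0.326, d(Sp1,Sp3) = 0.326, d(Sp2,Sp3) = 0.282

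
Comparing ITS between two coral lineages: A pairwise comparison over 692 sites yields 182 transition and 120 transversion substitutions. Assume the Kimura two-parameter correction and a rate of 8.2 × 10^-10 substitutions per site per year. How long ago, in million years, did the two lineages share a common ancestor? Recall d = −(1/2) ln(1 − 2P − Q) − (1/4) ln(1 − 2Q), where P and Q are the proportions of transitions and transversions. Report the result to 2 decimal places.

431.40

P = 182/692 ≈ 0.263006 and Q = 120/692 ≈ 0.17341.
Under the Kimura two-parameter model, d = −½ ln(1 − 2P − Q) − ¼ ln(1 − 2Q).
1 − 2P − Q = 0.300578, giving −½ ln(0.300578) = 0.601024.
1 − 2Q = 0.65318, giving −¼ ln(0.65318) = 0.106476.
d = 0.601024 + 0.106476 = 0.707500.
Under a molecular clock d = 2μt, so t = d/(2μ) = 0.707500 / (2 × 8.2 × 10^-10) = 431.40 million years.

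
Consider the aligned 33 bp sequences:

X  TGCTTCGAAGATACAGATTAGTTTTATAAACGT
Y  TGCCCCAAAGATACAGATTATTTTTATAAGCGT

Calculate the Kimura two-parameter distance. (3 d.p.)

0.175

Of 33 sites, 4 differences are transitions and 1 are transversions, so P = 4/33 ≈ 0.121212 and Q = 1/33 ≈ 0.030303.
Under the Kimura two-parameter model, d = −½ ln(1 − 2P − Q) − ¼ ln(1 − 2Q).
1 − 2P − Q = 0.727273, giving −½ ln(0.727273) = 0.159227.
1 − 2Q = 0.939394, giving −¼ ln(0.939394) = 0.015630.
d = 0.159227 + 0.015630 = 0.174857.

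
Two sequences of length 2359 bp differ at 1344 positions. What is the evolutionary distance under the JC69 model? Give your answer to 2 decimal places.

p = 1344/2359 ≈ 0.569733.
d = −(3/4) ln(1 − 4p/3) = −0.75 ln(1 − 0.759644) = −0.75 ln(0.240356)
  = −0.75 × (-1.425634) = 1.069226 substitutions/site.

1.07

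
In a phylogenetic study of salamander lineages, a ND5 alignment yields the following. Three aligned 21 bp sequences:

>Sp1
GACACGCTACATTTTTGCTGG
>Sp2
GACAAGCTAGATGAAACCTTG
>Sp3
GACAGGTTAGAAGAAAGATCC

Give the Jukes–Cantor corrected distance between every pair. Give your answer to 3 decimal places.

Sp1–Sp2: 8/21 sites differ → p ≈ 0.380952, d = −0.75 ln(1 − 0.507936) = 0.531860 ≈ 0.532.
Sp1–Sp3: 11/21 sites differ → p ≈ 0.52381, d = −0.75 ln(1 − 0.698413) = 0.899023 ≈ 0.899.
Sp2–Sp3: 7/21 sites differ → p ≈ 0.333333, d = −0.75 ln(1 − 0.444444) = 0.440839 ≈ 0.441.

d(Sp1,Sp2) = 0.532, d(Sp1,Sp3) = 0.899, d(Sp2,Sp3) = 0.441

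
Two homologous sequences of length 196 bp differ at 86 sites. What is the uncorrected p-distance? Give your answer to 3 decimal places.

p = 86/196 = 0.438775… ≈ 0.439 (to 3 d.p.).

0.439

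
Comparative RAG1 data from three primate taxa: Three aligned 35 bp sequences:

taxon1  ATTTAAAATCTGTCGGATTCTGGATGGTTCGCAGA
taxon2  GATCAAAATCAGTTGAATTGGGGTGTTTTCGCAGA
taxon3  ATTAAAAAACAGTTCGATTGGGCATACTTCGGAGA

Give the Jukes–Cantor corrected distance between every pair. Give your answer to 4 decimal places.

d(taxon1,taxon2) = 0.4582, d(taxon1,taxon3) = 0.4073, d(taxon2,taxon3) = 0.4582

taxon1–taxon2: 12/35 sites differ → p ≈ 0.342857, d = −0.75 ln(1 − 0.457143) = 0.458182 ≈ 0.4582.
taxon1–taxon3: 11/35 sites differ → p ≈ 0.314286, d = −0.75 ln(1 − 0.419048) = 0.407315 ≈ 0.4073.
taxon2–taxon3: 12/35 sites differ → p ≈ 0.342857, d = −0.75 ln(1 − 0.457143) = 0.458182 ≈ 0.4582.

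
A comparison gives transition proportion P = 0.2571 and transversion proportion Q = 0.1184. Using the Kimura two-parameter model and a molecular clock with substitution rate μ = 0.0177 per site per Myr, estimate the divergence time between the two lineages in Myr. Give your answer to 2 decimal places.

16.05

Under the Kimura two-parameter model, d = −½ ln(1 − 2P − Q) − ¼ ln(1 − 2Q).
1 − 2P − Q = 0.3674, giving −½ ln(0.3674) = 0.500652.
1 − 2Q = 0.7632, giving −¼ ln(0.7632) = 0.067559.
d = 0.500652 + 0.067559 = 0.568211.
Under a molecular clock d = 2μt, so t = d/(2μ) = 0.568211 / (2 × 0.0177) = 16.05 Myr.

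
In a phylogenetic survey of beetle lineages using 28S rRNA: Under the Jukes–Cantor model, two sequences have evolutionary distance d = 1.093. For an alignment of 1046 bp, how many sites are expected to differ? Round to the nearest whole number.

Invert JC69: p = (3/4)(1 − e^(−4d/3)) = 0.75 × (1 − e^(-1.457333)) = 0.75 × (1 − 0.232856) = 0.575358.
Expected differing sites = pL ≈ 0.575358 × 1046 = 601.824468 ≈ 602.

602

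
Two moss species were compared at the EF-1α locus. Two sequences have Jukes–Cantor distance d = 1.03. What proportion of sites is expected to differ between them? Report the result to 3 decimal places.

0.560

p = (3/4)(1 − e^(−4d/3)) = 0.75 × (1 − e^(-1.373333)) = 0.75 × (1 − 0.253261) = 0.560054.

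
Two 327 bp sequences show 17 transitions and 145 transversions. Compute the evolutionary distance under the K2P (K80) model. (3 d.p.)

0.941

P = 17/327 ≈ 0.051988 and Q = 145/327 ≈ 0.443425.
Under the Kimura two-parameter model, d = −½ ln(1 − 2P − Q) − ¼ ln(1 − 2Q).
1 − 2P − Q = 0.452599, giving −½ ln(0.452599) = 0.396374.
1 − 2Q = 0.11315, giving −¼ ln(0.11315) = 0.544760.
d = 0.396374 + 0.544760 = 0.941134.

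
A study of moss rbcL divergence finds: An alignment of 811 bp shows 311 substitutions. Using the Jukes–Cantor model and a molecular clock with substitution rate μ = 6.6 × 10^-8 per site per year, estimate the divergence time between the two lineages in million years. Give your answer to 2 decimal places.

4.07

p = 311/811 ≈ 0.383477.
d = −(3/4) ln(1 − 4p/3) = −0.75 ln(1 − 0.511303) = −0.75 ln(0.488697)
  = −0.75 × (-0.716013) = 0.537010 substitutions/site.
Under a molecular clock d = 2μt, so t = d/(2μ) = 0.537010 / (2 × 6.6 × 10^-8) = 4.07 million years.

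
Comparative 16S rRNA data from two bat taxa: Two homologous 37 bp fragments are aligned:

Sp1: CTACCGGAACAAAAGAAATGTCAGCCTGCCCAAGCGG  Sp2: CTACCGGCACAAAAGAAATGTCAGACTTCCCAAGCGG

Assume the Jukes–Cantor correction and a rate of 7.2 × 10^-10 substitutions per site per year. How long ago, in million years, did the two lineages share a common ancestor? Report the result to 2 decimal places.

The sequences differ at 3 of 37 sites (8, 25, 28), so p = 3/37 ≈ 0.081081.
d = −(3/4) ln(1 − 4p/3) = −0.75 ln(1 − 0.108108) = −0.75 ln(0.891892)
  = −0.75 × (-0.114410) = 0.085808 substitutions/site.
Under a molecular clock d = 2μt, so t = d/(2μ) = 0.085808 / (2 × 7.2 × 10^-10) = 59.59 million years.

59.59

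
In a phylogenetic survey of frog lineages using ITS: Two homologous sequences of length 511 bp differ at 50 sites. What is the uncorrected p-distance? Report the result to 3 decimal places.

0.098

p = 50/511 = 0.097847… ≈ 0.098 (to 3 d.p.).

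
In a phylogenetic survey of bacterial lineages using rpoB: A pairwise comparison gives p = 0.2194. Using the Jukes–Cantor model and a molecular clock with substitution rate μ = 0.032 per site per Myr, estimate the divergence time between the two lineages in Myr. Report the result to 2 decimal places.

d = −(3/4) ln(1 − 4p/3) = −0.75 ln(1 − 0.292533) = −0.75 ln(0.707467)
  = −0.75 × (-0.346064) = 0.259548 substitutions/site.
Under a molecular clock d = 2μt, so t = d/(2μ) = 0.259548 / (2 × 0.032) = 4.06 Myr.

4.06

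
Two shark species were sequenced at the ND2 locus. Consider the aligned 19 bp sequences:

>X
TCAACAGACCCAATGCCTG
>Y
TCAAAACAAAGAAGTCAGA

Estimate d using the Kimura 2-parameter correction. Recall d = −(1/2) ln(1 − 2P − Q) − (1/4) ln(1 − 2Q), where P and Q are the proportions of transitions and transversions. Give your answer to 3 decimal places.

Of 19 sites, 1 differences are transitions and 9 are transversions, so P = 1/19 ≈ 0.052632 and Q = 9/19 ≈ 0.473684.
Under the Kimura two-parameter model, d = −½ ln(1 − 2P − Q) − ¼ ln(1 − 2Q).
1 − 2P − Q = 0.421052, giving −½ ln(0.421052) = 0.432499.
1 − 2Q = 0.052632, giving −¼ ln(0.052632) = 0.736108.
d = 0.432499 + 0.736108 = 1.168607.

1.169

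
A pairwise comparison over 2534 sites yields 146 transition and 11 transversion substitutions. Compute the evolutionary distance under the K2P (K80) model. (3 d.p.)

P = 146/2534 ≈ 0.057616 and Q = 11/2534 ≈ 0.004341.
Under the Kimura two-parameter model, d = −½ ln(1 − 2P − Q) − ¼ ln(1 − 2Q).
1 − 2P − Q = 0.880427, giving −½ ln(0.880427) = 0.063674.
1 − 2Q = 0.991318, giving −¼ ln(0.991318) = 0.002180.
d = 0.063674 + 0.002180 = 0.065854.

0.066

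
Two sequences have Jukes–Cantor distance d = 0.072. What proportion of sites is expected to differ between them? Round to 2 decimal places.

0.07

p = (3/4)(1 − e^(−4d/3)) = 0.75 × (1 − e^(-0.096)) = 0.75 × (1 − 0.908464) = 0.068652.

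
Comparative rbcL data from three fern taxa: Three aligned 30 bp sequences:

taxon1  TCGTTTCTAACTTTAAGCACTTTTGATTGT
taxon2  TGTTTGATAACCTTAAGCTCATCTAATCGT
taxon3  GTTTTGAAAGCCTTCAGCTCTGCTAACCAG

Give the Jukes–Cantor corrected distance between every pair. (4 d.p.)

d(taxon1,taxon2) = 0.4408, d(taxon1,taxon3) = 1.0566, d(taxon2,taxon3) = 0.4408

taxon1–taxon2: 10/30 sites differ → p ≈ 0.333333, d = −0.75 ln(1 − 0.444444) = 0.440839 ≈ 0.4408.
taxon1–taxon3: 17/30 sites differ → p ≈ 0.566667, d = −0.75 ln(1 − 0.755556) = 1.056577 ≈ 1.0566.
taxon2–taxon3: 10/30 sites differ → p ≈ 0.333333, d = −0.75 ln(1 − 0.444444) = 0.440839 ≈ 0.4408.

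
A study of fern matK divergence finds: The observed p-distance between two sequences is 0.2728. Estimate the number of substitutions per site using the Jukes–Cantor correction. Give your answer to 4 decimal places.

0.3391

d = −(3/4) ln(1 − 4p/3) = −0.75 ln(1 − 0.363733) = −0.75 ln(0.636267)
  = −0.75 × (-0.452137) = 0.339103 substitutions/site.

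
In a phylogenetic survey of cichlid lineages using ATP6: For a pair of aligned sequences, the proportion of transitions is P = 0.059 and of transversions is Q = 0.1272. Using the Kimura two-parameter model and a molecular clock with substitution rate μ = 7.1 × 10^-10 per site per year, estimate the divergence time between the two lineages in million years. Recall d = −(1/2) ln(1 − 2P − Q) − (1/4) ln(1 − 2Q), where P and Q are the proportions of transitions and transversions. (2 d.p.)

150.73

Under the Kimura two-parameter model, d = −½ ln(1 − 2P − Q) − ¼ ln(1 − 2Q).
1 − 2P − Q = 0.7548, giving −½ ln(0.7548) = 0.140651.
1 − 2Q = 0.7456, giving −¼ ln(0.7456) = 0.073392.
d = 0.140651 + 0.073392 = 0.214043.
Under a molecular clock d = 2μt, so t = d/(2μ) = 0.214043 / (2 × 7.1 × 10^-10) = 150.73 million years.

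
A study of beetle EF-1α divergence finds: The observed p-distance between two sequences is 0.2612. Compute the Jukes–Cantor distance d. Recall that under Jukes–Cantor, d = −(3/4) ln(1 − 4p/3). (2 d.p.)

0.32

d = −(3/4) ln(1 − 4p/3) = −0.75 ln(1 − 0.348267) = −0.75 ln(0.651733)
  = −0.75 × (-0.428120) = 0.321090 substitutions/site.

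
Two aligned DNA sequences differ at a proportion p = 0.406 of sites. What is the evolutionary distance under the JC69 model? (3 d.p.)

d = −(3/4) ln(1 − 4p/3) = −0.75 ln(1 − 0.541333) = −0.75 ln(0.458667)
  = −0.75 × (-0.779431) = 0.584573 substitutions/site.

0.585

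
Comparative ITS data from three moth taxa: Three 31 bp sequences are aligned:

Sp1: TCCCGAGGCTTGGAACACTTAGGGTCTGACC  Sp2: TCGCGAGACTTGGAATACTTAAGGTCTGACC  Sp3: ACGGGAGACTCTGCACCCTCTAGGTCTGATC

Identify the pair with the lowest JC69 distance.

Sp1–Sp2: 4/31 differ, p = 0.129, d = 0.142.
Sp1–Sp3: 12/31 differ, p = 0.387, d = 0.544.
Sp2–Sp3: 10/31 differ, p = 0.323, d = 0.422.
The smallest distance is between Sp1 and Sp2.

Sp1 and Sp2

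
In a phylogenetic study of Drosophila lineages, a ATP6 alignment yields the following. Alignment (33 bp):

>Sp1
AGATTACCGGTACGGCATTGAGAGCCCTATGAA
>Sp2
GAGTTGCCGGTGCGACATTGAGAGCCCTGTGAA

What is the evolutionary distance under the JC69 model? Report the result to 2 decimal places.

0.25

The sequences differ at 7 of 33 sites (1, 2, 3, 6, 12, 15, 29), so p = 7/33 ≈ 0.212121.
d = −(3/4) ln(1 − 4p/3) = −0.75 ln(1 − 0.282828) = −0.75 ln(0.717172)
  = −0.75 × (-0.332440) = 0.249330 substitutions/site.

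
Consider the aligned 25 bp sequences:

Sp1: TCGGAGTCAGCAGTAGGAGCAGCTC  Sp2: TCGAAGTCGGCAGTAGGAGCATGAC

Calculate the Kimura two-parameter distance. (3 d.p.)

0.233

Of 25 sites, 2 differences are transitions and 3 are transversions, so P = 2/25 = 0.08 and Q = 3/25 = 0.12.
Under the Kimura two-parameter model, d = −½ ln(1 − 2P − Q) − ¼ ln(1 − 2Q).
1 − 2P − Q = 0.72, giving −½ ln(0.72) = 0.164252.
1 − 2Q = 0.76, giving −¼ ln(0.76) = 0.068609.
d = 0.164252 + 0.068609 = 0.232861.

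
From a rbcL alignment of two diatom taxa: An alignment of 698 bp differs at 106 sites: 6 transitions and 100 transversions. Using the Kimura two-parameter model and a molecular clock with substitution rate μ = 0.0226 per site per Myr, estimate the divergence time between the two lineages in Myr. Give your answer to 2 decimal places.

P = 6/698 ≈ 0.008596 and Q = 100/698 ≈ 0.143266.
Under the Kimura two-parameter model, d = −½ ln(1 − 2P − Q) − ¼ ln(1 − 2Q).
1 − 2P − Q = 0.839542, giving −½ ln(0.839542) = 0.087449.
1 − 2Q = 0.713468, giving −¼ ln(0.713468) = 0.084404.
d = 0.087449 + 0.084404 = 0.171853.
Under a molecular clock d = 2μt, so t = d/(2μ) = 0.171853 / (2 × 0.0226) = 3.80 Myr.

3.80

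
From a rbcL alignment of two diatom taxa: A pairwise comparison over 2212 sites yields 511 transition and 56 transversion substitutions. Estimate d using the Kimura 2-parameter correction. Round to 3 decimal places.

P = 511/2212 ≈ 0.231013 and Q = 56/2212 ≈ 0.025316.
Under the Kimura two-parameter model, d = −½ ln(1 − 2P − Q) − ¼ ln(1 − 2Q).
1 − 2P − Q = 0.512658, giving −½ ln(0.512658) = 0.334073.
1 − 2Q = 0.949368, giving −¼ ln(0.949368) = 0.012990.
d = 0.334073 + 0.012990 = 0.347063.

0.347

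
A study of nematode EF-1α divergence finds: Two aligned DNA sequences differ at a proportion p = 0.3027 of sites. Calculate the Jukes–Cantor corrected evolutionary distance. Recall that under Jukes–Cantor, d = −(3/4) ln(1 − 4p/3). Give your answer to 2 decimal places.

d = −(3/4) ln(1 − 4p/3) = −0.75 ln(1 − 0.4036) = −0.75 ln(0.5964)
  = −0.75 × (-0.516844) = 0.387633 substitutions/site.

0.39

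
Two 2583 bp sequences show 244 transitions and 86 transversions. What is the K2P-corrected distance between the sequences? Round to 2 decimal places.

P = 244/2583 ≈ 0.094464 and Q = 86/2583 ≈ 0.033295.
Under the Kimura two-parameter model, d = −½ ln(1 − 2P − Q) − ¼ ln(1 − 2Q).
1 − 2P − Q = 0.777777, giving −½ ln(0.777777) = 0.125658.
1 − 2Q = 0.93341, giving −¼ ln(0.93341) = 0.017228.
d = 0.125658 + 0.017228 = 0.142886.

0.14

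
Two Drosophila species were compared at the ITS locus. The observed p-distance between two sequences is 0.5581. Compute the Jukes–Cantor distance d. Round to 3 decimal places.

1.022

d = −(3/4) ln(1 − 4p/3) = −0.75 ln(1 − 0.744133) = −0.75 ln(0.255867)
  = −0.75 × (-1.363098) = 1.022324 substitutions/site.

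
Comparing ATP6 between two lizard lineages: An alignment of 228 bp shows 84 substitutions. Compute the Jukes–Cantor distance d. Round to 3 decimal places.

p = 84/228 ≈ 0.368421.
d = −(3/4) ln(1 − 4p/3) = −0.75 ln(1 − 0.491228) = −0.75 ln(0.508772)
  = −0.75 × (-0.675755) = 0.506816 substitutions/site.

0.507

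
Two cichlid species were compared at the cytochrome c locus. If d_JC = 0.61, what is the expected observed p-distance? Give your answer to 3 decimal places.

p = (3/4)(1 − e^(−4d/3)) = 0.75 × (1 − e^(-0.813333)) = 0.75 × (1 − 0.443378) = 0.417467.

0.417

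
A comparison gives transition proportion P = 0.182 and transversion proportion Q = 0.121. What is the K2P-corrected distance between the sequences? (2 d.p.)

Under the Kimura two-parameter model, d = −½ ln(1 − 2P − Q) − ¼ ln(1 − 2Q).
1 − 2P − Q = 0.515, giving −½ ln(0.515) = 0.331794.
1 − 2Q = 0.758, giving −¼ ln(0.758) = 0.069268.
d = 0.331794 + 0.069268 = 0.401062.

0.40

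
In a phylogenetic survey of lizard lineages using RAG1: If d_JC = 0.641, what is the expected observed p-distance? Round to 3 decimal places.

0.431

p = (3/4)(1 − e^(−4d/3)) = 0.75 × (1 − e^(-0.854667)) = 0.75 × (1 − 0.425425) = 0.430931.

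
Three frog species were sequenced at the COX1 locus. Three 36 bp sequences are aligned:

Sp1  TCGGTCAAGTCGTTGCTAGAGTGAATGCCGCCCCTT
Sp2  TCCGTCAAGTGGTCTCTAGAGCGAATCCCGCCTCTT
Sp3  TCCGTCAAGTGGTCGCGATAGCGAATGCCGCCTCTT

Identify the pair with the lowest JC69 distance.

Sp1–Sp2: 7/36 differ, p = 0.194, d = 0.225.
Sp1–Sp3: 7/36 differ, p = 0.194, d = 0.225.
Sp2–Sp3: 4/36 differ, p = 0.111, d = 0.120.
The smallest distance is between Sp2 and Sp3.

Sp2 and Sp3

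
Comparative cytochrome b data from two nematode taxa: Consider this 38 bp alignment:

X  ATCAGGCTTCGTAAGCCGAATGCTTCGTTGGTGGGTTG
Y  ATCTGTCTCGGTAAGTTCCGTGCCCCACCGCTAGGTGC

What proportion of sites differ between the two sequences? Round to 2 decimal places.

The sequences differ at 18 of 38 positions.
p = 18/38 = 0.473684… ≈ 0.47 (to 2 d.p.).

0.47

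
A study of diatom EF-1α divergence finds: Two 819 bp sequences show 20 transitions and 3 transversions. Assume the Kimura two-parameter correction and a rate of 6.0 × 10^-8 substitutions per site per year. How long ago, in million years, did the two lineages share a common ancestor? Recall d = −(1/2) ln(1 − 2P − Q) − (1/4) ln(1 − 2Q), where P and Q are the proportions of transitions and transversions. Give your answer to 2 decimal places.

0.24

P = 20/819 ≈ 0.02442 and Q = 3/819 ≈ 0.003663.
Under the Kimura two-parameter model, d = −½ ln(1 − 2P − Q) − ¼ ln(1 − 2Q).
1 − 2P − Q = 0.947497, giving −½ ln(0.947497) = 0.026966.
1 − 2Q = 0.992674, giving −¼ ln(0.992674) = 0.001838.
d = 0.026966 + 0.001838 = 0.028804.
Under a molecular clock d = 2μt, so t = d/(2μ) = 0.028804 / (2 × 6.0 × 10^-8) = 0.24 million years.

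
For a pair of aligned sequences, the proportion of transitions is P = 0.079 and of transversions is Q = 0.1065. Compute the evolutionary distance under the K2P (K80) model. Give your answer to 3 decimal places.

0.213

Under the Kimura two-parameter model, d = −½ ln(1 − 2P − Q) − ¼ ln(1 − 2Q).
1 − 2P − Q = 0.7355, giving −½ ln(0.7355) = 0.153602.
1 − 2Q = 0.787, giving −¼ ln(0.787) = 0.059882.
d = 0.153602 + 0.059882 = 0.213484.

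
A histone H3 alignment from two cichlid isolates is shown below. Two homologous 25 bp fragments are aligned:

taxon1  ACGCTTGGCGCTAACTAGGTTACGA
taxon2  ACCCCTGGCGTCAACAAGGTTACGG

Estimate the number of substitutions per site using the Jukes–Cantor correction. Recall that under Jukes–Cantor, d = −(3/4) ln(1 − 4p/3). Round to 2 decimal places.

The sequences differ at 6 of 25 sites (3, 5, 11, 12, 16, 25), so p = 6/25 = 0.24.
d = −(3/4) ln(1 − 4p/3) = −0.75 ln(1 − 0.32) = −0.75 ln(0.68)
  = −0.75 × (-0.385662) = 0.289247 substitutions/site.

0.29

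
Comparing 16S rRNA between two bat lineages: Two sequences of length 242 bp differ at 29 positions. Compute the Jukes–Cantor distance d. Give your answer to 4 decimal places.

0.1306

p = 29/242 ≈ 0.119835.
d = −(3/4) ln(1 − 4p/3) = −0.75 ln(1 − 0.15978) = −0.75 ln(0.84022)
  = −0.75 × (-0.174092) = 0.130569 substitutions/site.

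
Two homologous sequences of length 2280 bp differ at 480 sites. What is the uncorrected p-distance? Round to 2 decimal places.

p = 480/2280 = 0.210526… ≈ 0.21 (to 2 d.p.).

0.21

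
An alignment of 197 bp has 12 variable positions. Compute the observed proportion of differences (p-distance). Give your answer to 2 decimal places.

p = 12/197 = 0.060913… ≈ 0.06 (to 2 d.p.).

0.06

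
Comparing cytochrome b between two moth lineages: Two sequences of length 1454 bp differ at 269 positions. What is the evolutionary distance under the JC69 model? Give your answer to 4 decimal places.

0.2124

p = 269/1454 ≈ 0.185007.
d = −(3/4) ln(1 − 4p/3) = −0.75 ln(1 − 0.246676) = −0.75 ln(0.753324)
  = −0.75 × (-0.283260) = 0.212445 substitutions/site.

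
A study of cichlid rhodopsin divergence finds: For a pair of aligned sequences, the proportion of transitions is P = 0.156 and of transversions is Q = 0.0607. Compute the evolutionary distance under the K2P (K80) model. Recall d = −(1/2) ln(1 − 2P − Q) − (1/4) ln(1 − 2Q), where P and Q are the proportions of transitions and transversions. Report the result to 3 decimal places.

0.266

Under the Kimura two-parameter model, d = −½ ln(1 − 2P − Q) − ¼ ln(1 − 2Q).
1 − 2P − Q = 0.6273, giving −½ ln(0.6273) = 0.233165.
1 − 2Q = 0.8786, giving −¼ ln(0.8786) = 0.032356.
d = 0.233165 + 0.032356 = 0.265521.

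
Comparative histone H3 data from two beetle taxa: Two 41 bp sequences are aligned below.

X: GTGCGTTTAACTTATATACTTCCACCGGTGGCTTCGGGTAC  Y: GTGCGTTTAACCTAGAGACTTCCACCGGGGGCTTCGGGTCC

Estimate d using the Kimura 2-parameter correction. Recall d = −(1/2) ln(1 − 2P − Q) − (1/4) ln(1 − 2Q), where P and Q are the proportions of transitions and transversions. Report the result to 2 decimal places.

Of 41 sites, 1 differences are transitions and 4 are transversions, so P = 1/41 ≈ 0.02439 and Q = 4/41 ≈ 0.097561.
Under the Kimura two-parameter model, d = −½ ln(1 − 2P − Q) − ¼ ln(1 − 2Q).
1 − 2P − Q = 0.853659, giving −½ ln(0.853659) = 0.079112.
1 − 2Q = 0.804878, giving −¼ ln(0.804878) = 0.054266.
d = 0.079112 + 0.054266 = 0.133378.

0.13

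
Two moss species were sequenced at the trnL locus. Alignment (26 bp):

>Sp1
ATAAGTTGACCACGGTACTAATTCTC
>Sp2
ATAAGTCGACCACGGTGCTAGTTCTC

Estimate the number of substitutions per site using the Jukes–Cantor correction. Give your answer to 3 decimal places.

The sequences differ at 3 of 26 sites (7, 17, 21), so p = 3/26 ≈ 0.115385.
d = −(3/4) ln(1 − 4p/3) = −0.75 ln(1 − 0.153847) = −0.75 ln(0.846153)
  = −0.75 × (-0.167055) = 0.125291 substitutions/site.

0.125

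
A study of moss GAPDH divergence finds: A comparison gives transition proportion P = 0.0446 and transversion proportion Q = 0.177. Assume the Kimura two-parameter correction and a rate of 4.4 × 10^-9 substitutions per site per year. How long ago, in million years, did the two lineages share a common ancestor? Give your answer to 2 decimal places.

30.00

Under the Kimura two-parameter model, d = −½ ln(1 − 2P − Q) − ¼ ln(1 − 2Q).
1 − 2P − Q = 0.7338, giving −½ ln(0.7338) = 0.154759.
1 − 2Q = 0.646, giving −¼ ln(0.646) = 0.109239.
d = 0.154759 + 0.109239 = 0.263998.
Under a molecular clock d = 2μt, so t = d/(2μ) = 0.263998 / (2 × 4.4 × 10^-9) = 30.00 million years.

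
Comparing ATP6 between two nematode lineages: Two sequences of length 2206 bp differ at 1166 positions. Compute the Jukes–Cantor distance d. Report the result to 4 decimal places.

0.9149

p = 1166/2206 ≈ 0.528558.
d = −(3/4) ln(1 − 4p/3) = −0.75 ln(1 − 0.704744) = −0.75 ln(0.295256)
  = −0.75 × (-1.219913) = 0.914935 substitutions/site.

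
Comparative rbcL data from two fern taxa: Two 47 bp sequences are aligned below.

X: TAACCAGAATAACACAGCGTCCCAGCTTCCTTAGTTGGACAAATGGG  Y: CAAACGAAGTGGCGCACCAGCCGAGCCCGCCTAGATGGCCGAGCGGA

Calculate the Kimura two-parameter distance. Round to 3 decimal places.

0.862

Of 47 sites, 15 differences are transitions and 7 are transversions, so P = 15/47 ≈ 0.319149 and Q = 7/47 ≈ 0.148936.
Under the Kimura two-parameter model, d = −½ ln(1 − 2P − Q) − ¼ ln(1 − 2Q).
1 − 2P − Q = 0.212766, giving −½ ln(0.212766) = 0.773781.
1 − 2Q = 0.702128, giving −¼ ln(0.702128) = 0.088410.
d = 0.773781 + 0.088410 = 0.862191.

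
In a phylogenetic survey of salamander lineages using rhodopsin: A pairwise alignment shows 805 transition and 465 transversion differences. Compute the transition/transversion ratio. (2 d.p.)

1.73

R = 805/465 = 1.731182… ≈ 1.73 (to 2 d.p.).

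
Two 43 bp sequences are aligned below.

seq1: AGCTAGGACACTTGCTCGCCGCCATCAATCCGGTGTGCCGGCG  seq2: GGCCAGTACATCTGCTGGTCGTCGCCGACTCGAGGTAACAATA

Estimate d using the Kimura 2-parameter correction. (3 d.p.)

Of 43 sites, 17 differences are transitions and 4 are transversions, so P = 17/43 ≈ 0.395349 and Q = 4/43 ≈ 0.093023.
Under the Kimura two-parameter model, d = −½ ln(1 − 2P − Q) − ¼ ln(1 − 2Q).
1 − 2P − Q = 0.116279, giving −½ ln(0.116279) = 1.075881.
1 − 2Q = 0.813954, giving −¼ ln(0.813954) = 0.051463.
d = 1.075881 + 0.051463 = 1.127344.

1.127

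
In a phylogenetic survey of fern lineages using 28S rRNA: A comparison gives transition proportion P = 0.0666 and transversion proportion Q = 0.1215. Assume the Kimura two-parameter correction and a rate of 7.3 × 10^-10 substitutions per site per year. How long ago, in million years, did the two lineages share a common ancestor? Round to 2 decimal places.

148.34

Under the Kimura two-parameter model, d = −½ ln(1 − 2P − Q) − ¼ ln(1 − 2Q).
1 − 2P − Q = 0.7453, giving −½ ln(0.7453) = 0.146984.
1 − 2Q = 0.757, giving −¼ ln(0.757) = 0.069598.
d = 0.146984 + 0.069598 = 0.216582.
Under a molecular clock d = 2μt, so t = d/(2μ) = 0.216582 / (2 × 7.3 × 10^-10) = 148.34 million years.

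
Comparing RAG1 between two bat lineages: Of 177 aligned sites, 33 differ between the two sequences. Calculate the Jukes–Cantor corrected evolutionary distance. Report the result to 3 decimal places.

p = 33/177 ≈ 0.186441.
d = −(3/4) ln(1 − 4p/3) = −0.75 ln(1 − 0.248588) = −0.75 ln(0.751412)
  = −0.75 × (-0.285801) = 0.214351 substitutions/site.

0.214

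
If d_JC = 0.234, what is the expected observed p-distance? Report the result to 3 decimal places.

p = (3/4)(1 − e^(−4d/3)) = 0.75 × (1 − e^(-0.312)) = 0.75 × (1 − 0.731982) = 0.201014.

0.201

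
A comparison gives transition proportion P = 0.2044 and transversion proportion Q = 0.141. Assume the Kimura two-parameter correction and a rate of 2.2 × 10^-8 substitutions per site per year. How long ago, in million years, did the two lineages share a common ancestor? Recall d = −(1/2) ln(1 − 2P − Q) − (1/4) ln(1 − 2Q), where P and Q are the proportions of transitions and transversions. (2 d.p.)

10.95

Under the Kimura two-parameter model, d = −½ ln(1 − 2P − Q) − ¼ ln(1 − 2Q).
1 − 2P − Q = 0.4502, giving −½ ln(0.4502) = 0.399032.
1 − 2Q = 0.718, giving −¼ ln(0.718) = 0.082821.
d = 0.399032 + 0.082821 = 0.481853.
Under a molecular clock d = 2μt, so t = d/(2μ) = 0.481853 / (2 × 2.2 × 10^-8) = 10.95 million years.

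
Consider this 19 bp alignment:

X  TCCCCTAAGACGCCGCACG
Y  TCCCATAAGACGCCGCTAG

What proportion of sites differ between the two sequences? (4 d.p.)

The sequences differ at 3 of 19 positions (sites 5, 17, 18).
p = 3/19 = 0.157894… ≈ 0.1579 (to 4 d.p.).

0.1579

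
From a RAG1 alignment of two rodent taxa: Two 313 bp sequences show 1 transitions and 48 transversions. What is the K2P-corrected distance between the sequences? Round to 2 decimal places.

P = 1/313 ≈ 0.003195 and Q = 48/313 ≈ 0.153355.
Under the Kimura two-parameter model, d = −½ ln(1 − 2P − Q) − ¼ ln(1 − 2Q).
1 − 2P − Q = 0.840255, giving −½ ln(0.840255) = 0.087025.
1 − 2Q = 0.69329, giving −¼ ln(0.69329) = 0.091577.
d = 0.087025 + 0.091577 = 0.178602.

0.18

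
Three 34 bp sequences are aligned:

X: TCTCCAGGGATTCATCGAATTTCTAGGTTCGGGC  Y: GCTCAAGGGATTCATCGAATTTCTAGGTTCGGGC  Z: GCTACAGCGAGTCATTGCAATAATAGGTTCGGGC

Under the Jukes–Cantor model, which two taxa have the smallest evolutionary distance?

X–Y: 2/34 differ, p = 0.059, d = 0.061.
X–Z: 9/34 differ, p = 0.265, d = 0.326.
Y–Z: 9/34 differ, p = 0.265, d = 0.326.
The smallest distance is between X and Y.

X and Y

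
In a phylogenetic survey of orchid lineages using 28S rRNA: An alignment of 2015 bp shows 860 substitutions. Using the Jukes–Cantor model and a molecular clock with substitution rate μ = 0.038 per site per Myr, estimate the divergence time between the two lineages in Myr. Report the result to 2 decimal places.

8.31

p = 860/2015 ≈ 0.426799.
d = −(3/4) ln(1 − 4p/3) = −0.75 ln(1 − 0.569065) = −0.75 ln(0.430935)
  = −0.75 × (-0.841798) = 0.631349 substitutions/site.
Under a molecular clock d = 2μt, so t = d/(2μ) = 0.631349 / (2 × 0.038) = 8.31 Myr.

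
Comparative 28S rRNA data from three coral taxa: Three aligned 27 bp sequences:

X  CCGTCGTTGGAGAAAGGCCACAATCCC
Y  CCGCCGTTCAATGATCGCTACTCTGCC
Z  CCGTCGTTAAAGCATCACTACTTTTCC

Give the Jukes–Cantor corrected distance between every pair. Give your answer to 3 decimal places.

X–Y: 11/27 sites differ → p ≈ 0.407407, d = −0.75 ln(1 − 0.543209) = 0.587647 ≈ 0.588.
X–Z: 10/27 sites differ → p ≈ 0.37037, d = −0.75 ln(1 − 0.493827) = 0.510658 ≈ 0.511.
Y–Z: 7/27 sites differ → p ≈ 0.259259, d = −0.75 ln(1 − 0.345679) = 0.318118 ≈ 0.318.

d(X,Y) = 0.588, d(X,Z) = 0.511, d(Y,Z) = 0.318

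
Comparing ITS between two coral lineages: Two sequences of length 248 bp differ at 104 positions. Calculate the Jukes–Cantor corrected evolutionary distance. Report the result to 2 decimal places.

p = 104/248 ≈ 0.419355.
d = −(3/4) ln(1 − 4p/3) = −0.75 ln(1 − 0.55914) = −0.75 ln(0.44086)
  = −0.75 × (-0.819028) = 0.614271 substitutions/site.

0.61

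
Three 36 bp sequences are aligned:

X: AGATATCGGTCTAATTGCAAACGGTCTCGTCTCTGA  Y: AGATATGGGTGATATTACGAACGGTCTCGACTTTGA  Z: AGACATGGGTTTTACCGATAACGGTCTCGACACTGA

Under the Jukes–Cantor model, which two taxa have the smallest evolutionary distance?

X and Y

X–Y: 8/36 differ, p = 0.222, d = 0.264.
X–Z: 10/36 differ, p = 0.278, d = 0.347.
Y–Z: 10/36 differ, p = 0.278, d = 0.347.
The smallest distance is between X and Y.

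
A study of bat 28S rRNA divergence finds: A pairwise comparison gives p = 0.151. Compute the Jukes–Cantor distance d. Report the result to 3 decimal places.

0.169

d = −(3/4) ln(1 − 4p/3) = −0.75 ln(1 − 0.201333) = −0.75 ln(0.798667)
  = −0.75 × (-0.224811) = 0.168608 substitutions/site.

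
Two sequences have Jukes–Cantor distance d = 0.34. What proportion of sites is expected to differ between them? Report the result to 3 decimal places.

0.273

p = (3/4)(1 − e^(−4d/3)) = 0.75 × (1 − e^(-0.453333)) = 0.75 × (1 − 0.635506) = 0.273371.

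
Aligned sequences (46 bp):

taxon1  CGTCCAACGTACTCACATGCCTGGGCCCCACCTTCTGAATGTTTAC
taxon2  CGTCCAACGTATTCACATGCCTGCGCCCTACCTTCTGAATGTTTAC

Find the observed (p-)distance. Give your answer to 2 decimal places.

The sequences differ at 3 of 46 positions (sites 12, 24, 29).
p = 3/46 = 0.065217… ≈ 0.07 (to 2 d.p.).

0.07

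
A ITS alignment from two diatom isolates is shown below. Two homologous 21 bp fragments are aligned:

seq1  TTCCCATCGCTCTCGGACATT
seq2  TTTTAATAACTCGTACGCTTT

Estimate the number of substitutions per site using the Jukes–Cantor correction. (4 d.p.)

0.8990

The sequences differ at 11 of 21 sites, so p = 11/21 ≈ 0.52381.
d = −(3/4) ln(1 − 4p/3) = −0.75 ln(1 − 0.698413) = −0.75 ln(0.301587)
  = −0.75 × (-1.198697) = 0.899023 substitutions/site.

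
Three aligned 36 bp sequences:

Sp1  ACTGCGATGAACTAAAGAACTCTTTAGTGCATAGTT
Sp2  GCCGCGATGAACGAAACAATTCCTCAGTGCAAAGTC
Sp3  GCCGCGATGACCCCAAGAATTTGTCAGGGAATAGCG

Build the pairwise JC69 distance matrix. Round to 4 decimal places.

d(Sp1,Sp2) = 0.3041, d(Sp1,Sp3) = 0.4926, d(Sp2,Sp3) = 0.3924

Sp1–Sp2: 9/36 sites differ → p = 0.25, d = −0.75 ln(1 − 0.333333) = 0.304098 ≈ 0.3041.
Sp1–Sp3: 13/36 sites differ → p ≈ 0.361111, d = −0.75 ln(1 − 0.481481) = 0.492584 ≈ 0.4926.
Sp2–Sp3: 11/36 sites differ → p ≈ 0.305556, d = −0.75 ln(1 − 0.407408) = 0.392437 ≈ 0.3924.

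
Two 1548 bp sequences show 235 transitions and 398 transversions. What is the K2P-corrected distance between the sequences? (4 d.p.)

0.5918

P = 235/1548 ≈ 0.151809 and Q = 398/1548 ≈ 0.257106.
Under the Kimura two-parameter model, d = −½ ln(1 − 2P − Q) − ¼ ln(1 − 2Q).
1 − 2P − Q = 0.439276, giving −½ ln(0.439276) = 0.411314.
1 − 2Q = 0.485788, giving −¼ ln(0.485788) = 0.180496.
d = 0.411314 + 0.180496 = 0.591810.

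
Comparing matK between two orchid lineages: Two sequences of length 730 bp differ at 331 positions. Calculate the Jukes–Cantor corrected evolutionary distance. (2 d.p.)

p = 331/730 ≈ 0.453425.
d = −(3/4) ln(1 − 4p/3) = −0.75 ln(1 − 0.604567) = −0.75 ln(0.395433)
  = −0.75 × (-0.927774) = 0.695831 substitutions/site.

0.70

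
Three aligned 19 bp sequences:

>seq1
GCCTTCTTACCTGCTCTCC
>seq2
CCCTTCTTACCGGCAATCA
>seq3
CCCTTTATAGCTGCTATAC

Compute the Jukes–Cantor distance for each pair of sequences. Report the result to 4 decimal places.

d(seq1,seq2) = 0.3241, d(seq1,seq3) = 0.4099, d(seq2,seq3) = 0.5068

seq1–seq2: 5/19 sites differ → p ≈ 0.263158, d = −0.75 ln(1 − 0.350877) = 0.324100 ≈ 0.3241.
seq1–seq3: 6/19 sites differ → p ≈ 0.315789, d = −0.75 ln(1 − 0.421052) = 0.409907 ≈ 0.4099.
seq2–seq3: 7/19 sites differ → p ≈ 0.368421, d = −0.75 ln(1 − 0.491228) = 0.506816 ≈ 0.5068.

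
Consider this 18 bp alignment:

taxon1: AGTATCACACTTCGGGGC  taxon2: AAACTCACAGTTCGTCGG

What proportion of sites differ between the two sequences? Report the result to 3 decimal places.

The sequences differ at 7 of 18 positions (sites 2, 3, 4, 10, 15, 16, 18).
p = 7/18 = 0.388888… ≈ 0.389 (to 3 d.p.).

0.389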